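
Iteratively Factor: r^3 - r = (r + 1)*(r^2 - r) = r*(r + 1)*(r - 1)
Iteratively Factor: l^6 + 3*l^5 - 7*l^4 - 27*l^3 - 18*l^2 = (l)*(l^5 + 3*l^4 - 7*l^3 - 27*l^2 - 18*l) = l*(l + 1)*(l^4 + 2*l^3 - 9*l^2 - 18*l) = l^2*(l + 1)*(l^3 + 2*l^2 - 9*l - 18) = l^2*(l + 1)*(l + 3)*(l^2 - l - 6) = l^2*(l - 3)*(l + 1)*(l + 3)*(l + 2)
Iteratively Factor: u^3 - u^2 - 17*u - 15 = (u + 3)*(u^2 - 4*u - 5) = (u - 5)*(u + 3)*(u + 1)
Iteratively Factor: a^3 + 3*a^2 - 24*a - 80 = (a + 4)*(a^2 - a - 20) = (a - 5)*(a + 4)*(a + 4)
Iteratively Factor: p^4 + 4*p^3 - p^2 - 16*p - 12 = (p - 2)*(p^3 + 6*p^2 + 11*p + 6) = (p - 2)*(p + 1)*(p^2 + 5*p + 6) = (p - 2)*(p + 1)*(p + 2)*(p + 3)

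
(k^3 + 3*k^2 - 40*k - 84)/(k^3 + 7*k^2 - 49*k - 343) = (k^2 - 4*k - 12)/(k^2 - 49)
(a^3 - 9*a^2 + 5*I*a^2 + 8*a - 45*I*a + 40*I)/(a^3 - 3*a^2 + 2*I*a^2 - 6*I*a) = (a^3 + a^2*(-9 + 5*I) + a*(8 - 45*I) + 40*I)/(a*(a^2 + a*(-3 + 2*I) - 6*I))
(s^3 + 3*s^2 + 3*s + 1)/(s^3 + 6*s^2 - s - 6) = (s^2 + 2*s + 1)/(s^2 + 5*s - 6)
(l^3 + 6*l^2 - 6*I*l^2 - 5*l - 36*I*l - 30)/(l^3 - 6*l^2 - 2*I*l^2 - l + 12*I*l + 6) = (l^2 + l*(6 - 5*I) - 30*I)/(l^2 - l*(6 + I) + 6*I)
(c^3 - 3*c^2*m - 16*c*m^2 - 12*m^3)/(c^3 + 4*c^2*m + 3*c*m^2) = (c^2 - 4*c*m - 12*m^2)/(c*(c + 3*m))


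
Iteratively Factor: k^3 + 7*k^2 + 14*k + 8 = (k + 2)*(k^2 + 5*k + 4) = (k + 1)*(k + 2)*(k + 4)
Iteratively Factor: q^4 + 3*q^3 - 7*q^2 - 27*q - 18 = (q + 3)*(q^3 - 7*q - 6) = (q - 3)*(q + 3)*(q^2 + 3*q + 2) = (q - 3)*(q + 2)*(q + 3)*(q + 1)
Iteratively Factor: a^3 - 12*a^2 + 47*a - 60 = (a - 3)*(a^2 - 9*a + 20) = (a - 4)*(a - 3)*(a - 5)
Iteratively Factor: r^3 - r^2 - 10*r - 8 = (r + 2)*(r^2 - 3*r - 4) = (r + 1)*(r + 2)*(r - 4)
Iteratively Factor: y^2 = (y)*(y)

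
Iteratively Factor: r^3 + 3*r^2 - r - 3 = (r - 1)*(r^2 + 4*r + 3) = (r - 1)*(r + 1)*(r + 3)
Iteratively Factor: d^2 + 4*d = (d + 4)*(d)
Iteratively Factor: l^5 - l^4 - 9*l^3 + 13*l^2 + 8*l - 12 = (l - 1)*(l^4 - 9*l^2 + 4*l + 12) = (l - 1)*(l + 1)*(l^3 - l^2 - 8*l + 12) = (l - 2)*(l - 1)*(l + 1)*(l^2 + l - 6) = (l - 2)*(l - 1)*(l + 1)*(l + 3)*(l - 2)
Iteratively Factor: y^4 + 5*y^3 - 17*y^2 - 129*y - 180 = (y + 3)*(y^3 + 2*y^2 - 23*y - 60) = (y + 3)^2*(y^2 - y - 20) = (y - 5)*(y + 3)^2*(y + 4)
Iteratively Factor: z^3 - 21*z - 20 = (z - 5)*(z^2 + 5*z + 4) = (z - 5)*(z + 4)*(z + 1)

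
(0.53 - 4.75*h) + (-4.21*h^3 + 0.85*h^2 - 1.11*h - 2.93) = -4.21*h^3 + 0.85*h^2 - 5.86*h - 2.4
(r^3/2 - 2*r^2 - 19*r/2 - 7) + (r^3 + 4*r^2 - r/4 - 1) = 3*r^3/2 + 2*r^2 - 39*r/4 - 8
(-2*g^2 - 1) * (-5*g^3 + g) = 10*g^5 + 3*g^3 - g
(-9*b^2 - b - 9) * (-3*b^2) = 27*b^4 + 3*b^3 + 27*b^2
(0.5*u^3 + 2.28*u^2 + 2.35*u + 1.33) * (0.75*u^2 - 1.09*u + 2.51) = 0.375*u^5 + 1.165*u^4 + 0.5323*u^3 + 4.1588*u^2 + 4.4488*u + 3.3383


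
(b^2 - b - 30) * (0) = 0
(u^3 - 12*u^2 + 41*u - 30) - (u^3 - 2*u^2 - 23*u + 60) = -10*u^2 + 64*u - 90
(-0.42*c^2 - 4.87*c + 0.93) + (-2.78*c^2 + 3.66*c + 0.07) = -3.2*c^2 - 1.21*c + 1.0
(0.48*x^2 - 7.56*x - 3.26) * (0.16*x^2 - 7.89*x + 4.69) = 0.0768*x^4 - 4.9968*x^3 + 61.378*x^2 - 9.73500000000001*x - 15.2894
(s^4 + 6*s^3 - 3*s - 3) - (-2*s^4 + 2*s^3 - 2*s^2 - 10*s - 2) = 3*s^4 + 4*s^3 + 2*s^2 + 7*s - 1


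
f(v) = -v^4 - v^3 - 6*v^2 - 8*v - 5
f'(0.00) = -8.00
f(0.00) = -5.00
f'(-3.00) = 109.00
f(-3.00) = -89.00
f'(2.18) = -89.86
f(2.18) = -83.90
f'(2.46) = -115.22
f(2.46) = -112.50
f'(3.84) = -324.81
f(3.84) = -398.25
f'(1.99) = -75.28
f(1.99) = -68.24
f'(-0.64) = -0.50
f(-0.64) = -2.24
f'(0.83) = -22.31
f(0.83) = -16.82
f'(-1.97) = 34.58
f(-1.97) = -19.94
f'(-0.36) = -3.88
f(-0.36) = -2.87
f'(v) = -4*v^3 - 3*v^2 - 12*v - 8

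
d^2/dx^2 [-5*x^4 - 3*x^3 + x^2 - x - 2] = -60*x^2 - 18*x + 2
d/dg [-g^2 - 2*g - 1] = -2*g - 2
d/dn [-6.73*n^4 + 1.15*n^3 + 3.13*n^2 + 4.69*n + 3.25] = -26.92*n^3 + 3.45*n^2 + 6.26*n + 4.69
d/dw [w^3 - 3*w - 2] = 3*w^2 - 3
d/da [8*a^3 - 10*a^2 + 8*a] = 24*a^2 - 20*a + 8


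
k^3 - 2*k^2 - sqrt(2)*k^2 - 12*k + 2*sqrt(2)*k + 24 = (k - 2)*(k - 3*sqrt(2))*(k + 2*sqrt(2))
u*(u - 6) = u^2 - 6*u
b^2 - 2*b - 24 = (b - 6)*(b + 4)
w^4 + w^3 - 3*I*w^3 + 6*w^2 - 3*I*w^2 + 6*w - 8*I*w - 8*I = (w + 1)*(w - 4*I)*(w - I)*(w + 2*I)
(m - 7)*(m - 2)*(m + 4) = m^3 - 5*m^2 - 22*m + 56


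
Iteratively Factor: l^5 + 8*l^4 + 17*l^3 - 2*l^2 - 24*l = (l - 1)*(l^4 + 9*l^3 + 26*l^2 + 24*l) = l*(l - 1)*(l^3 + 9*l^2 + 26*l + 24) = l*(l - 1)*(l + 2)*(l^2 + 7*l + 12) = l*(l - 1)*(l + 2)*(l + 3)*(l + 4)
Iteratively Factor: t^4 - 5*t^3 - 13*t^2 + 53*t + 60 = (t + 1)*(t^3 - 6*t^2 - 7*t + 60) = (t - 4)*(t + 1)*(t^2 - 2*t - 15) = (t - 5)*(t - 4)*(t + 1)*(t + 3)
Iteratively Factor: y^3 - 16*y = (y - 4)*(y^2 + 4*y) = (y - 4)*(y + 4)*(y)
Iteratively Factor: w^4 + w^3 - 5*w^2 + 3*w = (w + 3)*(w^3 - 2*w^2 + w) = (w - 1)*(w + 3)*(w^2 - w) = (w - 1)^2*(w + 3)*(w)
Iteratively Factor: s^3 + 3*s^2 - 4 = (s + 2)*(s^2 + s - 2) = (s + 2)^2*(s - 1)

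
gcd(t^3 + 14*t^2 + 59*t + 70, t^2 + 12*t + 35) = t^2 + 12*t + 35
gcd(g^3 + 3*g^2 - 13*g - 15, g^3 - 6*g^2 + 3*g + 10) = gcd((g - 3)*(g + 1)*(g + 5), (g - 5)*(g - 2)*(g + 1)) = g + 1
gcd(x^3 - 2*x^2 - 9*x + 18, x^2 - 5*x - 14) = 1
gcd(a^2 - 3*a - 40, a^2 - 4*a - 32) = a - 8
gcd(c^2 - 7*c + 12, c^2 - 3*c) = c - 3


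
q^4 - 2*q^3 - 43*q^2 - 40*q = q*(q - 8)*(q + 1)*(q + 5)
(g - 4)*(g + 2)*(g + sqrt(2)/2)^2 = g^4 - 2*g^3 + sqrt(2)*g^3 - 15*g^2/2 - 2*sqrt(2)*g^2 - 8*sqrt(2)*g - g - 4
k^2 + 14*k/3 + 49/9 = (k + 7/3)^2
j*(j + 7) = j^2 + 7*j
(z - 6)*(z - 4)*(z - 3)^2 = z^4 - 16*z^3 + 93*z^2 - 234*z + 216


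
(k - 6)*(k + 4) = k^2 - 2*k - 24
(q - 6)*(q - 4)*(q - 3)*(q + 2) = q^4 - 11*q^3 + 28*q^2 + 36*q - 144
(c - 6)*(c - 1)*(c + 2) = c^3 - 5*c^2 - 8*c + 12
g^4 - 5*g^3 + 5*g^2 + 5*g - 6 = (g - 3)*(g - 2)*(g - 1)*(g + 1)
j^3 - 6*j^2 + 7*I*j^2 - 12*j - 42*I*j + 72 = (j - 6)*(j + 3*I)*(j + 4*I)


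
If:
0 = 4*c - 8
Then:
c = 2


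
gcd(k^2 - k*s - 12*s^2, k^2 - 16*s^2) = -k + 4*s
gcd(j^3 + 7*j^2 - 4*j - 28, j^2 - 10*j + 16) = j - 2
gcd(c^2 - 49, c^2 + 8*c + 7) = c + 7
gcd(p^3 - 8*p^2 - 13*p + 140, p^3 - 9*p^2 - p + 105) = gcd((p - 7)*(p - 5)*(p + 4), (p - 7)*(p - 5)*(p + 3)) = p^2 - 12*p + 35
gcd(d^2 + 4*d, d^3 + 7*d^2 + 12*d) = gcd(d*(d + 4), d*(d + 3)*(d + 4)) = d^2 + 4*d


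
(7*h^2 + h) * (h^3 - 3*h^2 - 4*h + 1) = 7*h^5 - 20*h^4 - 31*h^3 + 3*h^2 + h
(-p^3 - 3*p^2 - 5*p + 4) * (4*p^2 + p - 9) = -4*p^5 - 13*p^4 - 14*p^3 + 38*p^2 + 49*p - 36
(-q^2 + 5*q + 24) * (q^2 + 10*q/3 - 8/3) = -q^4 + 5*q^3/3 + 130*q^2/3 + 200*q/3 - 64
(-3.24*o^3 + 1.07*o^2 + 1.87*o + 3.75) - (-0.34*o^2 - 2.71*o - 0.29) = -3.24*o^3 + 1.41*o^2 + 4.58*o + 4.04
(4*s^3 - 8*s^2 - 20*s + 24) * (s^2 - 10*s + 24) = 4*s^5 - 48*s^4 + 156*s^3 + 32*s^2 - 720*s + 576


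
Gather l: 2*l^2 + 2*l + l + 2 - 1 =2*l^2 + 3*l + 1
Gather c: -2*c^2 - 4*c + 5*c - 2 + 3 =-2*c^2 + c + 1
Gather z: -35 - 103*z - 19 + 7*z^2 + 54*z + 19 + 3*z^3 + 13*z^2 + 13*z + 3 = 3*z^3 + 20*z^2 - 36*z - 32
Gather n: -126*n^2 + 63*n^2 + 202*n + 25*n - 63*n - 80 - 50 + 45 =-63*n^2 + 164*n - 85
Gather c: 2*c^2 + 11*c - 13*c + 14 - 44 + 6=2*c^2 - 2*c - 24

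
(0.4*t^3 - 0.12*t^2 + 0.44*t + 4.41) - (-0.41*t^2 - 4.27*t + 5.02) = 0.4*t^3 + 0.29*t^2 + 4.71*t - 0.609999999999999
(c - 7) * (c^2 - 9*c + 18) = c^3 - 16*c^2 + 81*c - 126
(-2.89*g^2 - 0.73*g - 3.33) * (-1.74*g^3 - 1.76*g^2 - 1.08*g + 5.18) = 5.0286*g^5 + 6.3566*g^4 + 10.2002*g^3 - 8.321*g^2 - 0.184999999999999*g - 17.2494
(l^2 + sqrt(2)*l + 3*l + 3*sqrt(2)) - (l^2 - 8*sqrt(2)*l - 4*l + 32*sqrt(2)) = 7*l + 9*sqrt(2)*l - 29*sqrt(2)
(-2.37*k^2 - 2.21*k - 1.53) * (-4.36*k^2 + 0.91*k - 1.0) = 10.3332*k^4 + 7.4789*k^3 + 7.0297*k^2 + 0.8177*k + 1.53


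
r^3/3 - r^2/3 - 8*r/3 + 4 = (r/3 + 1)*(r - 2)^2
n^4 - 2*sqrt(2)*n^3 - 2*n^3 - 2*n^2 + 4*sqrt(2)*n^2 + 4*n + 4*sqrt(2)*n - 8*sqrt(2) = (n - 2)*(n - 2*sqrt(2))*(n - sqrt(2))*(n + sqrt(2))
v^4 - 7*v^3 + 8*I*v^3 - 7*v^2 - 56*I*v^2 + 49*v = v*(v - 7)*(v + I)*(v + 7*I)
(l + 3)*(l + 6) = l^2 + 9*l + 18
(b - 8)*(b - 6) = b^2 - 14*b + 48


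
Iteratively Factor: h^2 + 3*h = (h)*(h + 3)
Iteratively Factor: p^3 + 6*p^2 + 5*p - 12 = (p + 3)*(p^2 + 3*p - 4) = (p - 1)*(p + 3)*(p + 4)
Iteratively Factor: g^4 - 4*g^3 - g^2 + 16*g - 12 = (g - 3)*(g^3 - g^2 - 4*g + 4) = (g - 3)*(g - 1)*(g^2 - 4) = (g - 3)*(g - 2)*(g - 1)*(g + 2)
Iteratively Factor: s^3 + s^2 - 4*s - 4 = (s - 2)*(s^2 + 3*s + 2) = (s - 2)*(s + 2)*(s + 1)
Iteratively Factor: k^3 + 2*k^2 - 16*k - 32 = (k - 4)*(k^2 + 6*k + 8) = (k - 4)*(k + 2)*(k + 4)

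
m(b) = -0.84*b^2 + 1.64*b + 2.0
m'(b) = 1.64 - 1.68*b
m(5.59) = -15.08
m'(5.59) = -7.75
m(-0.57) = 0.79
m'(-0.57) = 2.60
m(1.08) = 2.79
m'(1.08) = -0.17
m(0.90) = 2.80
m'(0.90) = 0.13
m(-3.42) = -13.43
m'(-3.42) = 7.39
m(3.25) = -1.54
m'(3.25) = -3.82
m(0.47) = 2.59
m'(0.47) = 0.85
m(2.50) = 0.85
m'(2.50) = -2.56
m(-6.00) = -38.08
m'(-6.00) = 11.72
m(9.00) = -51.28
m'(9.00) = -13.48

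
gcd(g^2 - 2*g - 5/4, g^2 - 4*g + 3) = 1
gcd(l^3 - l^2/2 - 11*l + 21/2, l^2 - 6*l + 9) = l - 3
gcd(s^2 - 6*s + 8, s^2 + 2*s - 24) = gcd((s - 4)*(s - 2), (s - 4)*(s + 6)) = s - 4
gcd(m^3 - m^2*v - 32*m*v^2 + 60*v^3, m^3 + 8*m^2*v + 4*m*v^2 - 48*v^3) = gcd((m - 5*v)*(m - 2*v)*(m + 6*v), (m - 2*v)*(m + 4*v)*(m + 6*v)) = -m^2 - 4*m*v + 12*v^2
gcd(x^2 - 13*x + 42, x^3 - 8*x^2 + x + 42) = x - 7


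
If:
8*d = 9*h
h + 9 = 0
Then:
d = -81/8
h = -9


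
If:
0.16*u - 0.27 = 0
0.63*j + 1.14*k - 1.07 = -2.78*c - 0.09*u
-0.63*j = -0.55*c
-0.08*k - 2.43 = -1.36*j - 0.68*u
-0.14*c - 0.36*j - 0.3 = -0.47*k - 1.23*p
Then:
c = 0.95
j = 0.83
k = -1.96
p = 1.34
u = 1.69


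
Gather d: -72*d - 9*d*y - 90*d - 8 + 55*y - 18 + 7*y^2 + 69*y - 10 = d*(-9*y - 162) + 7*y^2 + 124*y - 36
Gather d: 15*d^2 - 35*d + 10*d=15*d^2 - 25*d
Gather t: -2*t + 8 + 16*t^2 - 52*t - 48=16*t^2 - 54*t - 40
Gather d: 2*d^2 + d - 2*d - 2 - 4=2*d^2 - d - 6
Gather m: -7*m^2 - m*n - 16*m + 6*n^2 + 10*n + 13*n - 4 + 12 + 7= -7*m^2 + m*(-n - 16) + 6*n^2 + 23*n + 15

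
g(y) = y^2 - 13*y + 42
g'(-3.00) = -19.00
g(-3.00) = 90.00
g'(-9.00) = -31.00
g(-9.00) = 240.00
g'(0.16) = -12.68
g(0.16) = 39.95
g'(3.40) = -6.20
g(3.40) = 9.36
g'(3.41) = -6.18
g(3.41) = 9.30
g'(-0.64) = -14.28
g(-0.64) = 50.73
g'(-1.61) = -16.22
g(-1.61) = 65.52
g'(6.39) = -0.22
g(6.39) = -0.24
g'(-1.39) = -15.78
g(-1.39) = 62.00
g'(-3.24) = -19.48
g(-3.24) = 94.62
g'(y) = 2*y - 13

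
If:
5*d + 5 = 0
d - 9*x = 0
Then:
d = -1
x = -1/9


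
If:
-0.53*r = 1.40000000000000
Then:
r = -2.64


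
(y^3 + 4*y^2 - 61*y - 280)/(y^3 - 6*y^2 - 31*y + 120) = (y + 7)/(y - 3)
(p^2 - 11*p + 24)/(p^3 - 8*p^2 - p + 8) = (p - 3)/(p^2 - 1)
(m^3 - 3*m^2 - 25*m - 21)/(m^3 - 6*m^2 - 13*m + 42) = (m + 1)/(m - 2)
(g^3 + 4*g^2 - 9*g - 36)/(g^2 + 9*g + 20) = (g^2 - 9)/(g + 5)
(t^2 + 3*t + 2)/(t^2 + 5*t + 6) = (t + 1)/(t + 3)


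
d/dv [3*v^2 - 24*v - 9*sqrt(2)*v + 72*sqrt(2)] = 6*v - 24 - 9*sqrt(2)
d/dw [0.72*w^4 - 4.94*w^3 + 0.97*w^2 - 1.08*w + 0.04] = 2.88*w^3 - 14.82*w^2 + 1.94*w - 1.08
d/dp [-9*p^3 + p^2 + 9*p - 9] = -27*p^2 + 2*p + 9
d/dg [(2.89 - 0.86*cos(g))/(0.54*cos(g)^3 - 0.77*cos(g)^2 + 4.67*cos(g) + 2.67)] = (-0.9288*cos(g)^3 + 5.344*cos(g)^2 - 4.4506*cos(g) + 15.7925)*sin(g)/(0.2916*cos(g)^6 - 0.8316*cos(g)^5 + 5.6365*cos(g)^4 - 4.3082*cos(g)^3 + 17.6971*cos(g)^2 + 24.9378*cos(g) + 7.1289)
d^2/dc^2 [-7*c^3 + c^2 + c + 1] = 2 - 42*c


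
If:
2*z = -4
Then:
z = -2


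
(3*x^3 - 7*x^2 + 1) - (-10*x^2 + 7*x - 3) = 3*x^3 + 3*x^2 - 7*x + 4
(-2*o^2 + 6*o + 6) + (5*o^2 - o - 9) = 3*o^2 + 5*o - 3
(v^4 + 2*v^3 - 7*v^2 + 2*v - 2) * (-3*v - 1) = -3*v^5 - 7*v^4 + 19*v^3 + v^2 + 4*v + 2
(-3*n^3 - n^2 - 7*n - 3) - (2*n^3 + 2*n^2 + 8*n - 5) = -5*n^3 - 3*n^2 - 15*n + 2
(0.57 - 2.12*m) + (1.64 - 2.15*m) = 2.21 - 4.27*m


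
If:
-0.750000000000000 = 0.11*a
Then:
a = -6.82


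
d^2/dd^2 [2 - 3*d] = 0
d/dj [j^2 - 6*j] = 2*j - 6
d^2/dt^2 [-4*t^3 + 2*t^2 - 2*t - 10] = 4 - 24*t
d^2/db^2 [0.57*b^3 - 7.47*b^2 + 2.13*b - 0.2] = 3.42*b - 14.94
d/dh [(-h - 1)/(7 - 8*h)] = -15/(8*h - 7)^2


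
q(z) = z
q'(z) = 1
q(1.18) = 1.18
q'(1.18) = 1.00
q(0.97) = 0.97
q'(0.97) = 1.00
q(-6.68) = -6.68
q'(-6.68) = 1.00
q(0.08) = 0.08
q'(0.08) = 1.00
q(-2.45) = -2.45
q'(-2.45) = 1.00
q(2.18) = 2.18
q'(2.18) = 1.00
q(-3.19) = -3.19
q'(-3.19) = 1.00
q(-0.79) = -0.79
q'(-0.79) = 1.00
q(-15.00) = -15.00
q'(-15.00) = 1.00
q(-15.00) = -15.00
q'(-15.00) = 1.00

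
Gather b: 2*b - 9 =2*b - 9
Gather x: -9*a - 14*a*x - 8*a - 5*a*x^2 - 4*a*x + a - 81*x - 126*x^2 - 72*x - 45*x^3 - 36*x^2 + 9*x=-16*a - 45*x^3 + x^2*(-5*a - 162) + x*(-18*a - 144)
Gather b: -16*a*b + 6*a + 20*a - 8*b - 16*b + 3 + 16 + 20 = 26*a + b*(-16*a - 24) + 39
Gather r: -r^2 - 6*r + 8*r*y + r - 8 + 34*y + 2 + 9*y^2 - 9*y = -r^2 + r*(8*y - 5) + 9*y^2 + 25*y - 6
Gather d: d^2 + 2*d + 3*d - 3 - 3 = d^2 + 5*d - 6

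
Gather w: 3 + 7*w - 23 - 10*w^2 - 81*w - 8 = -10*w^2 - 74*w - 28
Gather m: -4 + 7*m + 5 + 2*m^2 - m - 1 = 2*m^2 + 6*m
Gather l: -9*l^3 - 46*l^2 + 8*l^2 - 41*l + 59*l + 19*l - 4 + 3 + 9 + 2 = -9*l^3 - 38*l^2 + 37*l + 10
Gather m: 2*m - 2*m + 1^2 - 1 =0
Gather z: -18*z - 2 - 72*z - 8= -90*z - 10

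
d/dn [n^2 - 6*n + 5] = 2*n - 6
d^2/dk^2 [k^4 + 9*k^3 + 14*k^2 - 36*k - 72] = 12*k^2 + 54*k + 28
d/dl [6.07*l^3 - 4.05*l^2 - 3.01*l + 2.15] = 18.21*l^2 - 8.1*l - 3.01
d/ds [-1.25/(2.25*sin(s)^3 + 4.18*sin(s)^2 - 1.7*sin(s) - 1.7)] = (8.4375*sin(s)^2 + 10.45*sin(s) - 2.125)*cos(s)/(2.25*sin(s)^3 + 4.18*sin(s)^2 - 1.7*sin(s) - 1.7)^2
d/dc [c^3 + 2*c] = 3*c^2 + 2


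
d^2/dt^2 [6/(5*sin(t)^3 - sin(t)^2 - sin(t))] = 6*(-225*sin(t)^3 + 55*sin(t)^2 + 306*sin(t) - 83 - 25/sin(t) + 6/sin(t)^2 + 2/sin(t)^3)/(5*sin(t)^2 - sin(t) - 1)^3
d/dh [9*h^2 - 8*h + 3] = 18*h - 8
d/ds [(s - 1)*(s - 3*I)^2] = (s - 3*I)*(3*s - 2 - 3*I)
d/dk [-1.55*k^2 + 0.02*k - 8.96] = 0.02 - 3.1*k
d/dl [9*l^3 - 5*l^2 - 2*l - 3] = 27*l^2 - 10*l - 2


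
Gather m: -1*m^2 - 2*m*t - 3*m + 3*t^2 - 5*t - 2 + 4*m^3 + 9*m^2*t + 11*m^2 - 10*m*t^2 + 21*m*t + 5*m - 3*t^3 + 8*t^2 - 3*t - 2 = 4*m^3 + m^2*(9*t + 10) + m*(-10*t^2 + 19*t + 2) - 3*t^3 + 11*t^2 - 8*t - 4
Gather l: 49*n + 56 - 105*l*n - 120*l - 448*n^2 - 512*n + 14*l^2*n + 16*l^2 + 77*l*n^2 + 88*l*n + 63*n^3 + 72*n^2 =l^2*(14*n + 16) + l*(77*n^2 - 17*n - 120) + 63*n^3 - 376*n^2 - 463*n + 56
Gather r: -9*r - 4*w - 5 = -9*r - 4*w - 5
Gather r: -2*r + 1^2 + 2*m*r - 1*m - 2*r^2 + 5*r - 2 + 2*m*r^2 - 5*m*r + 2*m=m + r^2*(2*m - 2) + r*(3 - 3*m) - 1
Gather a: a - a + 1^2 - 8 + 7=0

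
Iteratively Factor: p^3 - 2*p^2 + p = (p - 1)*(p^2 - p) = p*(p - 1)*(p - 1)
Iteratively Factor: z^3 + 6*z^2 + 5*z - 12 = (z + 3)*(z^2 + 3*z - 4) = (z + 3)*(z + 4)*(z - 1)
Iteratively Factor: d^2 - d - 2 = (d - 2)*(d + 1)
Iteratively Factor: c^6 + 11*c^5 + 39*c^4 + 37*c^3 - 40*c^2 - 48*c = (c + 1)*(c^5 + 10*c^4 + 29*c^3 + 8*c^2 - 48*c) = (c - 1)*(c + 1)*(c^4 + 11*c^3 + 40*c^2 + 48*c) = c*(c - 1)*(c + 1)*(c^3 + 11*c^2 + 40*c + 48) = c*(c - 1)*(c + 1)*(c + 4)*(c^2 + 7*c + 12) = c*(c - 1)*(c + 1)*(c + 3)*(c + 4)*(c + 4)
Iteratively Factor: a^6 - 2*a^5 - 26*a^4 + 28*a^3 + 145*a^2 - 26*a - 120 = (a - 3)*(a^5 + a^4 - 23*a^3 - 41*a^2 + 22*a + 40) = (a - 3)*(a + 4)*(a^4 - 3*a^3 - 11*a^2 + 3*a + 10) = (a - 3)*(a + 1)*(a + 4)*(a^3 - 4*a^2 - 7*a + 10) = (a - 3)*(a + 1)*(a + 2)*(a + 4)*(a^2 - 6*a + 5) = (a - 3)*(a - 1)*(a + 1)*(a + 2)*(a + 4)*(a - 5)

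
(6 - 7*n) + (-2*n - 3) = 3 - 9*n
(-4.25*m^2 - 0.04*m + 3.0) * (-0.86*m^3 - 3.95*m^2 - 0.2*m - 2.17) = 3.655*m^5 + 16.8219*m^4 - 1.572*m^3 - 2.6195*m^2 - 0.5132*m - 6.51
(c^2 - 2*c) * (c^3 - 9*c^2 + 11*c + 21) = c^5 - 11*c^4 + 29*c^3 - c^2 - 42*c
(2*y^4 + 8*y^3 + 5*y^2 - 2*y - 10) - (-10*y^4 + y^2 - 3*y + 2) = 12*y^4 + 8*y^3 + 4*y^2 + y - 12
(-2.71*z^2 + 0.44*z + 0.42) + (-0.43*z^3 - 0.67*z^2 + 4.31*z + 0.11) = -0.43*z^3 - 3.38*z^2 + 4.75*z + 0.53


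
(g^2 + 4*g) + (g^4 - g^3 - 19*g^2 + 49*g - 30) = g^4 - g^3 - 18*g^2 + 53*g - 30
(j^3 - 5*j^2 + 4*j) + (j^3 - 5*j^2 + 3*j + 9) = 2*j^3 - 10*j^2 + 7*j + 9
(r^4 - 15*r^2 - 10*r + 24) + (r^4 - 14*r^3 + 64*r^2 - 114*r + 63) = 2*r^4 - 14*r^3 + 49*r^2 - 124*r + 87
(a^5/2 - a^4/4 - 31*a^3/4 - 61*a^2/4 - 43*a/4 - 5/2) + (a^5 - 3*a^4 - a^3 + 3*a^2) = 3*a^5/2 - 13*a^4/4 - 35*a^3/4 - 49*a^2/4 - 43*a/4 - 5/2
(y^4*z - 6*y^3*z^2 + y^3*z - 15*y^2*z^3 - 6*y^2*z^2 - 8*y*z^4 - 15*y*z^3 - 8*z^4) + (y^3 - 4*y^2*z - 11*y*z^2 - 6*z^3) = y^4*z - 6*y^3*z^2 + y^3*z + y^3 - 15*y^2*z^3 - 6*y^2*z^2 - 4*y^2*z - 8*y*z^4 - 15*y*z^3 - 11*y*z^2 - 8*z^4 - 6*z^3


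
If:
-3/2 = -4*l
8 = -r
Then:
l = 3/8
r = -8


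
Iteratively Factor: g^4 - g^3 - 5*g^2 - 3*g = (g - 3)*(g^3 + 2*g^2 + g) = (g - 3)*(g + 1)*(g^2 + g) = (g - 3)*(g + 1)^2*(g)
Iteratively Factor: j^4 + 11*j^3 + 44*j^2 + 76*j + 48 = (j + 2)*(j^3 + 9*j^2 + 26*j + 24) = (j + 2)*(j + 4)*(j^2 + 5*j + 6) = (j + 2)^2*(j + 4)*(j + 3)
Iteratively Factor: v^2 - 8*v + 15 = (v - 3)*(v - 5)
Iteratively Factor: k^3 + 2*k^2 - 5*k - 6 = (k - 2)*(k^2 + 4*k + 3) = (k - 2)*(k + 3)*(k + 1)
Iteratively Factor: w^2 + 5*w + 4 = (w + 1)*(w + 4)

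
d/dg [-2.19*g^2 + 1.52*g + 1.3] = 1.52 - 4.38*g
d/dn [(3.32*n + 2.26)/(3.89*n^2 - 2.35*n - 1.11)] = (-12.9148*n^2 - 17.5828*n + 1.6258)/(15.1321*n^4 - 18.283*n^3 - 3.1133*n^2 + 5.217*n + 1.2321)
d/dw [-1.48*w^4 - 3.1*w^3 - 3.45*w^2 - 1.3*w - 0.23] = -5.92*w^3 - 9.3*w^2 - 6.9*w - 1.3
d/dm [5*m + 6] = 5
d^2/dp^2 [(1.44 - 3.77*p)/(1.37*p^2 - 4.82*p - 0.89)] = ((2.74*p - 4.82)*(3.77*p - 1.44)*(5.48*p - 9.64) + (30.9894*p - 40.2884)*(-1.37*p^2 + 4.82*p + 0.89))/(-1.37*p^2 + 4.82*p + 0.89)^3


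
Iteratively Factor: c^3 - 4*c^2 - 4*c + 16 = (c - 4)*(c^2 - 4) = (c - 4)*(c + 2)*(c - 2)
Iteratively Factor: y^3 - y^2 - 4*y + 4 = (y + 2)*(y^2 - 3*y + 2) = (y - 1)*(y + 2)*(y - 2)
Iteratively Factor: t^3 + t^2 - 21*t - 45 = (t - 5)*(t^2 + 6*t + 9) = (t - 5)*(t + 3)*(t + 3)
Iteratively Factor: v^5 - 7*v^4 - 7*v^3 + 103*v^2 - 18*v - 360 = (v + 3)*(v^4 - 10*v^3 + 23*v^2 + 34*v - 120) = (v - 4)*(v + 3)*(v^3 - 6*v^2 - v + 30) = (v - 4)*(v + 2)*(v + 3)*(v^2 - 8*v + 15) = (v - 4)*(v - 3)*(v + 2)*(v + 3)*(v - 5)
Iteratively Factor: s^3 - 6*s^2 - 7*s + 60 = (s + 3)*(s^2 - 9*s + 20) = (s - 4)*(s + 3)*(s - 5)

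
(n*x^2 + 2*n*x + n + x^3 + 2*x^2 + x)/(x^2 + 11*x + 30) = (n*x^2 + 2*n*x + n + x^3 + 2*x^2 + x)/(x^2 + 11*x + 30)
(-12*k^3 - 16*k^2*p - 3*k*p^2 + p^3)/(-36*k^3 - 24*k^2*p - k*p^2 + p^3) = (k + p)/(3*k + p)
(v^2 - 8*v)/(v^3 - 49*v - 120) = v/(v^2 + 8*v + 15)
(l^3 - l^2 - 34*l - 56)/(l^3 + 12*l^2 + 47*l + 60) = (l^2 - 5*l - 14)/(l^2 + 8*l + 15)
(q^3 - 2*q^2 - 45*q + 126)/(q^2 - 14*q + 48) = (q^2 + 4*q - 21)/(q - 8)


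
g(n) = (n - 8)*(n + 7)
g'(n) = 2*n - 1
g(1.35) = -55.53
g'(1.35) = 1.70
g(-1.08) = -53.75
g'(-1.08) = -3.16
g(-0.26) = -55.67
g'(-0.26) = -1.52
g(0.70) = -56.21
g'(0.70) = 0.40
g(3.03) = -49.85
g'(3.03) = 5.06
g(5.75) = -28.69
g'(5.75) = 10.50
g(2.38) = -52.72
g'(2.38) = 3.76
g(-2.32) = -48.30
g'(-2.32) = -5.64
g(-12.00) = 100.00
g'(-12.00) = -25.00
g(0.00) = -56.00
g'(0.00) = -1.00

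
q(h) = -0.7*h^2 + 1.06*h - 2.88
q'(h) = 1.06 - 1.4*h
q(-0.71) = -3.99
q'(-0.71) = 2.05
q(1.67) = -3.06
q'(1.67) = -1.28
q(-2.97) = -12.20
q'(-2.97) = 5.22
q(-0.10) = -2.99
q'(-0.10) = 1.20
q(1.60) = -2.98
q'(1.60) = -1.18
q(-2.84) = -11.54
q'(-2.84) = 5.04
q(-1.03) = -4.71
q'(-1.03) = 2.50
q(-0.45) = -3.50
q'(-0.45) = 1.69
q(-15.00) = -176.28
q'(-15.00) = 22.06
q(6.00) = -21.72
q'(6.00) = -7.34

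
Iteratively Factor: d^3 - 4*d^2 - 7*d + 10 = (d + 2)*(d^2 - 6*d + 5) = (d - 1)*(d + 2)*(d - 5)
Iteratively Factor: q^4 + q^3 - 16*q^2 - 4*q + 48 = (q + 2)*(q^3 - q^2 - 14*q + 24) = (q - 2)*(q + 2)*(q^2 + q - 12) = (q - 2)*(q + 2)*(q + 4)*(q - 3)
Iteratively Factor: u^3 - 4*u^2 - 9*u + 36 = (u + 3)*(u^2 - 7*u + 12) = (u - 4)*(u + 3)*(u - 3)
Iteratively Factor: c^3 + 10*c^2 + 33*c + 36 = (c + 4)*(c^2 + 6*c + 9) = (c + 3)*(c + 4)*(c + 3)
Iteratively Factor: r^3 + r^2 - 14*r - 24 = (r + 2)*(r^2 - r - 12) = (r - 4)*(r + 2)*(r + 3)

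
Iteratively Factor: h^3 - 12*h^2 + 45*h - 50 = (h - 5)*(h^2 - 7*h + 10) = (h - 5)*(h - 2)*(h - 5)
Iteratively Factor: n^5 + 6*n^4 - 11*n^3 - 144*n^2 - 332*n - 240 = (n + 3)*(n^4 + 3*n^3 - 20*n^2 - 84*n - 80) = (n + 3)*(n + 4)*(n^3 - n^2 - 16*n - 20) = (n + 2)*(n + 3)*(n + 4)*(n^2 - 3*n - 10) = (n + 2)^2*(n + 3)*(n + 4)*(n - 5)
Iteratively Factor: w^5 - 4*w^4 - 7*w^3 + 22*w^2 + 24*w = (w - 4)*(w^4 - 7*w^2 - 6*w) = (w - 4)*(w + 1)*(w^3 - w^2 - 6*w) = (w - 4)*(w - 3)*(w + 1)*(w^2 + 2*w) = (w - 4)*(w - 3)*(w + 1)*(w + 2)*(w)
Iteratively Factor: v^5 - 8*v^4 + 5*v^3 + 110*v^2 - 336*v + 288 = (v - 3)*(v^4 - 5*v^3 - 10*v^2 + 80*v - 96) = (v - 3)*(v - 2)*(v^3 - 3*v^2 - 16*v + 48) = (v - 3)*(v - 2)*(v + 4)*(v^2 - 7*v + 12) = (v - 4)*(v - 3)*(v - 2)*(v + 4)*(v - 3)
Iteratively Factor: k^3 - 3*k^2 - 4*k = (k + 1)*(k^2 - 4*k) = k*(k + 1)*(k - 4)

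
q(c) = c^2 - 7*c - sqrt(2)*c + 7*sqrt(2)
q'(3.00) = -2.41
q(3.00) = -6.34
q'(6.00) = 3.59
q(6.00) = -4.59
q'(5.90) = 3.39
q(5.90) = -4.93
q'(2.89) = -2.63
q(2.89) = -6.07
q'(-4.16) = -16.73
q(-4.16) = 62.21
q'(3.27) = -1.87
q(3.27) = -6.92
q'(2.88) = -2.65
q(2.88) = -6.04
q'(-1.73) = -11.87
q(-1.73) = 27.45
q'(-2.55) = -13.51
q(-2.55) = 37.86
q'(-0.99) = -10.39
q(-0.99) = 19.21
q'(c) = 2*c - 7 - sqrt(2)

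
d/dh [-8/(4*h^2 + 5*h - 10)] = 8*(8*h + 5)/(4*h^2 + 5*h - 10)^2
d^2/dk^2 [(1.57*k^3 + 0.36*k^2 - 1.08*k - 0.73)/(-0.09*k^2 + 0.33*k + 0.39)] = (1.11022302462516e-16*k^4 - 0.456048*k^3 - 1.252692*k^2 - 1.33542*k - 0.177264)/(0.000729*k^6 - 0.008019*k^5 + 0.019926*k^4 + 0.033561*k^3 - 0.086346*k^2 - 0.150579*k - 0.059319)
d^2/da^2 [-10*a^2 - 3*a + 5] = -20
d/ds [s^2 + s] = 2*s + 1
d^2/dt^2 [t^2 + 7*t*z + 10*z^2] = 2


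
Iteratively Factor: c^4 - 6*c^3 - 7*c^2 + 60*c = (c)*(c^3 - 6*c^2 - 7*c + 60) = c*(c - 4)*(c^2 - 2*c - 15) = c*(c - 5)*(c - 4)*(c + 3)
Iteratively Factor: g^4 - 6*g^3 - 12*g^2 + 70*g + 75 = (g - 5)*(g^3 - g^2 - 17*g - 15) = (g - 5)*(g + 3)*(g^2 - 4*g - 5) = (g - 5)*(g + 1)*(g + 3)*(g - 5)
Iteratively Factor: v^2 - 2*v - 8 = (v + 2)*(v - 4)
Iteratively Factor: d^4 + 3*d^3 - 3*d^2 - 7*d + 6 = (d - 1)*(d^3 + 4*d^2 + d - 6) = (d - 1)^2*(d^2 + 5*d + 6) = (d - 1)^2*(d + 3)*(d + 2)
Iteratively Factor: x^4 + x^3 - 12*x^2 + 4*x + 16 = (x - 2)*(x^3 + 3*x^2 - 6*x - 8) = (x - 2)^2*(x^2 + 5*x + 4) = (x - 2)^2*(x + 1)*(x + 4)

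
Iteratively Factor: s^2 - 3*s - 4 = (s + 1)*(s - 4)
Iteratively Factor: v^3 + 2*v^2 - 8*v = (v + 4)*(v^2 - 2*v) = (v - 2)*(v + 4)*(v)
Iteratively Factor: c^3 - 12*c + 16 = (c + 4)*(c^2 - 4*c + 4) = (c - 2)*(c + 4)*(c - 2)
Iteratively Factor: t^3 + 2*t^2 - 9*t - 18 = (t + 3)*(t^2 - t - 6) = (t + 2)*(t + 3)*(t - 3)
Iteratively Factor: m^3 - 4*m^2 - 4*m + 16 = (m + 2)*(m^2 - 6*m + 8) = (m - 4)*(m + 2)*(m - 2)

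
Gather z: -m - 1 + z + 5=-m + z + 4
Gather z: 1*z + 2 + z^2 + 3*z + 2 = z^2 + 4*z + 4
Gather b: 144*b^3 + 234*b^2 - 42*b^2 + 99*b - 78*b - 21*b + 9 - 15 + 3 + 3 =144*b^3 + 192*b^2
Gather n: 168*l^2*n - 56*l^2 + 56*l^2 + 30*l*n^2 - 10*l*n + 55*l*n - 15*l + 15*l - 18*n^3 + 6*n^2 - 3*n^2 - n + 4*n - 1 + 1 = -18*n^3 + n^2*(30*l + 3) + n*(168*l^2 + 45*l + 3)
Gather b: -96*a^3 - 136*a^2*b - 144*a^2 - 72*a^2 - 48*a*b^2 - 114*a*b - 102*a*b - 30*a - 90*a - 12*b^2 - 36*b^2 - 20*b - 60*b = -96*a^3 - 216*a^2 - 120*a + b^2*(-48*a - 48) + b*(-136*a^2 - 216*a - 80)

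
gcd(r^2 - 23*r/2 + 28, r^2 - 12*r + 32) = r - 8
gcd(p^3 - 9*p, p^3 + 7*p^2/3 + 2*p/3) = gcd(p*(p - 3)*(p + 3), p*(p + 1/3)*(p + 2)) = p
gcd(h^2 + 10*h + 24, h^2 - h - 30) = 1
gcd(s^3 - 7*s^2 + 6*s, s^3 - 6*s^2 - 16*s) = s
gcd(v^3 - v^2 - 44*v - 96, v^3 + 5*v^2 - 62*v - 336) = v - 8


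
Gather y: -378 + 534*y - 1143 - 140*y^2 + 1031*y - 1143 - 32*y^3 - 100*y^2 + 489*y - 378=-32*y^3 - 240*y^2 + 2054*y - 3042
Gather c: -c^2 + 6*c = -c^2 + 6*c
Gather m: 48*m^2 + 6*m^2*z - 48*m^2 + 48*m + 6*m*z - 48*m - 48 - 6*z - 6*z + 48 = 6*m^2*z + 6*m*z - 12*z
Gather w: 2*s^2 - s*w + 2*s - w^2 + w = 2*s^2 + 2*s - w^2 + w*(1 - s)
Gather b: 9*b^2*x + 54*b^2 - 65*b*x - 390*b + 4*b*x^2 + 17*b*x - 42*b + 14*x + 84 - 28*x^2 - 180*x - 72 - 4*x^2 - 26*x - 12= b^2*(9*x + 54) + b*(4*x^2 - 48*x - 432) - 32*x^2 - 192*x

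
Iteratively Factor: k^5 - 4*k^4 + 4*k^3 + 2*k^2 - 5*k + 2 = (k - 1)*(k^4 - 3*k^3 + k^2 + 3*k - 2) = (k - 2)*(k - 1)*(k^3 - k^2 - k + 1) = (k - 2)*(k - 1)*(k + 1)*(k^2 - 2*k + 1) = (k - 2)*(k - 1)^2*(k + 1)*(k - 1)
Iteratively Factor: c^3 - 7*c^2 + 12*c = (c - 4)*(c^2 - 3*c) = c*(c - 4)*(c - 3)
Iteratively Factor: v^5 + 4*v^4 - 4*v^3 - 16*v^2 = (v)*(v^4 + 4*v^3 - 4*v^2 - 16*v) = v*(v - 2)*(v^3 + 6*v^2 + 8*v) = v^2*(v - 2)*(v^2 + 6*v + 8) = v^2*(v - 2)*(v + 2)*(v + 4)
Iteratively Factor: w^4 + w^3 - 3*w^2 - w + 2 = (w - 1)*(w^3 + 2*w^2 - w - 2) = (w - 1)*(w + 1)*(w^2 + w - 2) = (w - 1)^2*(w + 1)*(w + 2)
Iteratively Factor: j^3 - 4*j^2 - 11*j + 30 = (j - 2)*(j^2 - 2*j - 15) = (j - 5)*(j - 2)*(j + 3)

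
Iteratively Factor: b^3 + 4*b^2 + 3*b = (b)*(b^2 + 4*b + 3) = b*(b + 3)*(b + 1)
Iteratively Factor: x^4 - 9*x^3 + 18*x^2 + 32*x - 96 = (x - 4)*(x^3 - 5*x^2 - 2*x + 24) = (x - 4)*(x - 3)*(x^2 - 2*x - 8) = (x - 4)*(x - 3)*(x + 2)*(x - 4)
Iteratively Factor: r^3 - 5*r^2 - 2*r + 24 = (r - 3)*(r^2 - 2*r - 8) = (r - 3)*(r + 2)*(r - 4)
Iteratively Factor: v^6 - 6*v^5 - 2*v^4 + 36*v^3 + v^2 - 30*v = (v)*(v^5 - 6*v^4 - 2*v^3 + 36*v^2 + v - 30) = v*(v + 1)*(v^4 - 7*v^3 + 5*v^2 + 31*v - 30) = v*(v - 1)*(v + 1)*(v^3 - 6*v^2 - v + 30) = v*(v - 1)*(v + 1)*(v + 2)*(v^2 - 8*v + 15) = v*(v - 5)*(v - 1)*(v + 1)*(v + 2)*(v - 3)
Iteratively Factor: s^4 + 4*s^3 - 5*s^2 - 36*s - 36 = (s - 3)*(s^3 + 7*s^2 + 16*s + 12) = (s - 3)*(s + 3)*(s^2 + 4*s + 4) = (s - 3)*(s + 2)*(s + 3)*(s + 2)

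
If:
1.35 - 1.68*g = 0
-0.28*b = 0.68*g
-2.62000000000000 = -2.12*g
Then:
No Solution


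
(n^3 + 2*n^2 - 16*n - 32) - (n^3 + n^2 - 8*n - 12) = n^2 - 8*n - 20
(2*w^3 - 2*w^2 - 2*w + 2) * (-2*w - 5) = -4*w^4 - 6*w^3 + 14*w^2 + 6*w - 10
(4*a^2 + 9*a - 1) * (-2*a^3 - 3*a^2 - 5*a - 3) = -8*a^5 - 30*a^4 - 45*a^3 - 54*a^2 - 22*a + 3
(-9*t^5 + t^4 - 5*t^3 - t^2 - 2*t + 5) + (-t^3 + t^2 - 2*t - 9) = -9*t^5 + t^4 - 6*t^3 - 4*t - 4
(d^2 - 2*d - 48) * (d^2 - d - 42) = d^4 - 3*d^3 - 88*d^2 + 132*d + 2016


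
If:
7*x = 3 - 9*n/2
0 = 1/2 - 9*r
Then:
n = 2/3 - 14*x/9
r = 1/18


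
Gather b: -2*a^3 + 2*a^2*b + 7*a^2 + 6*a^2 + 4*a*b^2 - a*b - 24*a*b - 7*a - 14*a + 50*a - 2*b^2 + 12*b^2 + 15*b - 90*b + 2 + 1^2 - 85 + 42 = -2*a^3 + 13*a^2 + 29*a + b^2*(4*a + 10) + b*(2*a^2 - 25*a - 75) - 40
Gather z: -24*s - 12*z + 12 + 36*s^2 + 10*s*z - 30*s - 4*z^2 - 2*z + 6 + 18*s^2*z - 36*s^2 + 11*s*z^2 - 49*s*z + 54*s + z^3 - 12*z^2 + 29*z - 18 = z^3 + z^2*(11*s - 16) + z*(18*s^2 - 39*s + 15)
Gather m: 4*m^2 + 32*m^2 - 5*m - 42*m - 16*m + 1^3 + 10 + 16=36*m^2 - 63*m + 27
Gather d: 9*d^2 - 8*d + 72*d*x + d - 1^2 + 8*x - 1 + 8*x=9*d^2 + d*(72*x - 7) + 16*x - 2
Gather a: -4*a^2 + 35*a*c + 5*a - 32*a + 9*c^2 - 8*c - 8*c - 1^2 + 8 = -4*a^2 + a*(35*c - 27) + 9*c^2 - 16*c + 7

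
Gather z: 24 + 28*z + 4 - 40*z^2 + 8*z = -40*z^2 + 36*z + 28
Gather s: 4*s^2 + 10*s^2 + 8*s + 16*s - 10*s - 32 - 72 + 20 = 14*s^2 + 14*s - 84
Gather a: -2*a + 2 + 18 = 20 - 2*a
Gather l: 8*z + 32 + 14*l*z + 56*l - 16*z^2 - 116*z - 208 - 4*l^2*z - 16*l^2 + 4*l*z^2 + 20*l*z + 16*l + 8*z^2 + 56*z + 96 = l^2*(-4*z - 16) + l*(4*z^2 + 34*z + 72) - 8*z^2 - 52*z - 80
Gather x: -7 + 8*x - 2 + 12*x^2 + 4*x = 12*x^2 + 12*x - 9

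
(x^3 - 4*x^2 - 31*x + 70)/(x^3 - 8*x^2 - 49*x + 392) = (x^2 + 3*x - 10)/(x^2 - x - 56)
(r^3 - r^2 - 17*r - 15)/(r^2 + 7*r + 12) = (r^2 - 4*r - 5)/(r + 4)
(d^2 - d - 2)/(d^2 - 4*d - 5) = (d - 2)/(d - 5)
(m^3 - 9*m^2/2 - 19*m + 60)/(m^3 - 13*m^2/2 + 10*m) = (m^2 - 2*m - 24)/(m*(m - 4))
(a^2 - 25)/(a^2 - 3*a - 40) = (a - 5)/(a - 8)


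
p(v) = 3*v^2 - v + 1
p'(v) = 6*v - 1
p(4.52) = 57.77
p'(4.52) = 26.12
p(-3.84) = 49.08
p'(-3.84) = -24.04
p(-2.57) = 23.38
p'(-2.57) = -16.42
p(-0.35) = 1.72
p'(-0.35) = -3.10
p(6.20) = 110.12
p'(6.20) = 36.20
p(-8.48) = 225.21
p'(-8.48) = -51.88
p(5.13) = 74.82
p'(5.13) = 29.78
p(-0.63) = 2.82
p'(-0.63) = -4.78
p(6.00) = 103.00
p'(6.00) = 35.00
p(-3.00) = 31.00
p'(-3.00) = -19.00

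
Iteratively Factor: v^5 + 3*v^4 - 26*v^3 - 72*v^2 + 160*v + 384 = (v + 4)*(v^4 - v^3 - 22*v^2 + 16*v + 96) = (v + 2)*(v + 4)*(v^3 - 3*v^2 - 16*v + 48) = (v + 2)*(v + 4)^2*(v^2 - 7*v + 12) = (v - 4)*(v + 2)*(v + 4)^2*(v - 3)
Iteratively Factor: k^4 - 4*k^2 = (k - 2)*(k^3 + 2*k^2) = (k - 2)*(k + 2)*(k^2) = k*(k - 2)*(k + 2)*(k)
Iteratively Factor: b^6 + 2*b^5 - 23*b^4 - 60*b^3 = (b)*(b^5 + 2*b^4 - 23*b^3 - 60*b^2) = b^2*(b^4 + 2*b^3 - 23*b^2 - 60*b) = b^2*(b - 5)*(b^3 + 7*b^2 + 12*b) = b^3*(b - 5)*(b^2 + 7*b + 12) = b^3*(b - 5)*(b + 4)*(b + 3)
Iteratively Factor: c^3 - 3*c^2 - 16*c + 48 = (c - 3)*(c^2 - 16) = (c - 4)*(c - 3)*(c + 4)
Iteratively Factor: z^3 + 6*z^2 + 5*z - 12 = (z + 4)*(z^2 + 2*z - 3) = (z + 3)*(z + 4)*(z - 1)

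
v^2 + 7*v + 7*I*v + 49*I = (v + 7)*(v + 7*I)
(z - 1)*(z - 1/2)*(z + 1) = z^3 - z^2/2 - z + 1/2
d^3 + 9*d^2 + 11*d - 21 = (d - 1)*(d + 3)*(d + 7)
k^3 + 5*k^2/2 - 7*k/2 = k*(k - 1)*(k + 7/2)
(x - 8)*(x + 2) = x^2 - 6*x - 16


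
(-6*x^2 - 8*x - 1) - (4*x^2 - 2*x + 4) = -10*x^2 - 6*x - 5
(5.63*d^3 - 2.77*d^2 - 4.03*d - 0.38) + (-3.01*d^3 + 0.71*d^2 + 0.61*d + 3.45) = 2.62*d^3 - 2.06*d^2 - 3.42*d + 3.07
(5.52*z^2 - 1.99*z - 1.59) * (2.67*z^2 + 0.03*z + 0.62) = 14.7384*z^4 - 5.1477*z^3 - 0.8826*z^2 - 1.2815*z - 0.9858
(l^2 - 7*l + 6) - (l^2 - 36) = 42 - 7*l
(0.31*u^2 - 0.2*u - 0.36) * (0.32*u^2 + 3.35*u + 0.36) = 0.0992*u^4 + 0.9745*u^3 - 0.6736*u^2 - 1.278*u - 0.1296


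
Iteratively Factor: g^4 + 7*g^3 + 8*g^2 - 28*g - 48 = (g + 3)*(g^3 + 4*g^2 - 4*g - 16) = (g + 3)*(g + 4)*(g^2 - 4) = (g + 2)*(g + 3)*(g + 4)*(g - 2)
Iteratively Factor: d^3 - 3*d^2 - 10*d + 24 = (d - 2)*(d^2 - d - 12) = (d - 4)*(d - 2)*(d + 3)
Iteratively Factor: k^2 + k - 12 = (k - 3)*(k + 4)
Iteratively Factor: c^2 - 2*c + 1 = (c - 1)*(c - 1)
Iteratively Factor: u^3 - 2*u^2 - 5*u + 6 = (u - 1)*(u^2 - u - 6) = (u - 3)*(u - 1)*(u + 2)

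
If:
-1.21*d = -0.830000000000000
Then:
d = 0.69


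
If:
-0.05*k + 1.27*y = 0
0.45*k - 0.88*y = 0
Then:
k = 0.00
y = 0.00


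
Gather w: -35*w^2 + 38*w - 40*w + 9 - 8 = -35*w^2 - 2*w + 1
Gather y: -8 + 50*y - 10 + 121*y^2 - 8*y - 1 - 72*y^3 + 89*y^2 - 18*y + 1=-72*y^3 + 210*y^2 + 24*y - 18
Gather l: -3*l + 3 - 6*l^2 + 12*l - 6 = -6*l^2 + 9*l - 3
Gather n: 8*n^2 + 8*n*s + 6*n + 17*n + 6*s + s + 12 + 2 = 8*n^2 + n*(8*s + 23) + 7*s + 14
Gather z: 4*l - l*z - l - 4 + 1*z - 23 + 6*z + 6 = 3*l + z*(7 - l) - 21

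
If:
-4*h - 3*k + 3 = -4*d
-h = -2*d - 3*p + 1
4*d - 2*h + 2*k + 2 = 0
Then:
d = 13/4 - 21*p/4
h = 11/2 - 15*p/2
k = 3*p - 2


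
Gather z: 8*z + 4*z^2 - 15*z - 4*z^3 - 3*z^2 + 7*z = -4*z^3 + z^2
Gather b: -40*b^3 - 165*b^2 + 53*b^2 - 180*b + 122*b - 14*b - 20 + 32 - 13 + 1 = -40*b^3 - 112*b^2 - 72*b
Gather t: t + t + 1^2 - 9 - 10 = 2*t - 18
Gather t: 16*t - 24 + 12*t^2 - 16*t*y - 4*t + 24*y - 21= 12*t^2 + t*(12 - 16*y) + 24*y - 45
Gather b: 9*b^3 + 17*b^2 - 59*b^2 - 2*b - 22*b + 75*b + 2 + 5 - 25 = 9*b^3 - 42*b^2 + 51*b - 18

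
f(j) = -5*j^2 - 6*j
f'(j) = -10*j - 6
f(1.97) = -31.22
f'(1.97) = -25.70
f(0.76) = -7.45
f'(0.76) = -13.60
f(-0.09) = 0.50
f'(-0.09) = -5.10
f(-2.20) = -11.00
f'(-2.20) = 16.00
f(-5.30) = -108.65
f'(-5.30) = 47.00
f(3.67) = -89.36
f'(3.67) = -42.70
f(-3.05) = -28.21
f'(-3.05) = 24.50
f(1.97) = -31.22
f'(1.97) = -25.70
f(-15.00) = -1035.00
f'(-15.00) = 144.00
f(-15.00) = -1035.00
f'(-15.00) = 144.00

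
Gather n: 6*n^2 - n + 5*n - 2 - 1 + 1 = 6*n^2 + 4*n - 2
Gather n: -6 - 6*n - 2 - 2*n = -8*n - 8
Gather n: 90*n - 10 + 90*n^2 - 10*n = 90*n^2 + 80*n - 10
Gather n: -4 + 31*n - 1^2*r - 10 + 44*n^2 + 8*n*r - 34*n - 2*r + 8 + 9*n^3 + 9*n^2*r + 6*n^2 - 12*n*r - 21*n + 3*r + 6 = 9*n^3 + n^2*(9*r + 50) + n*(-4*r - 24)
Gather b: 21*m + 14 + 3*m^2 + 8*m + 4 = 3*m^2 + 29*m + 18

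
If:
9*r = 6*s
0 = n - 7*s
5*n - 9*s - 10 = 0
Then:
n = 35/13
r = 10/39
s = 5/13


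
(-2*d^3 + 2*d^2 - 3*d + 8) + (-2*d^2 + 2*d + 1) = -2*d^3 - d + 9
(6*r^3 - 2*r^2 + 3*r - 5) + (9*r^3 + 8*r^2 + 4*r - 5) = 15*r^3 + 6*r^2 + 7*r - 10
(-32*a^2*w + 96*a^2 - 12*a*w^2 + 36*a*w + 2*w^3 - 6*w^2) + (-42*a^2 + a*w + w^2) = -32*a^2*w + 54*a^2 - 12*a*w^2 + 37*a*w + 2*w^3 - 5*w^2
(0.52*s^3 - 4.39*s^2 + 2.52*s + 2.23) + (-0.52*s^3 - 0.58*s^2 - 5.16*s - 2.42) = -4.97*s^2 - 2.64*s - 0.19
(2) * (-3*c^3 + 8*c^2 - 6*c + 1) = -6*c^3 + 16*c^2 - 12*c + 2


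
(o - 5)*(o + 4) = o^2 - o - 20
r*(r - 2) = r^2 - 2*r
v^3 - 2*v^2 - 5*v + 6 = (v - 3)*(v - 1)*(v + 2)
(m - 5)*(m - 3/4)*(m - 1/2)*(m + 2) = m^4 - 17*m^3/4 - 47*m^2/8 + 91*m/8 - 15/4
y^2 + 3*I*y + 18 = (y - 3*I)*(y + 6*I)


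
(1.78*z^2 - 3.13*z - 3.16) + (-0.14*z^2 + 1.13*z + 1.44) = 1.64*z^2 - 2.0*z - 1.72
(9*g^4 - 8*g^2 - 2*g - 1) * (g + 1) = 9*g^5 + 9*g^4 - 8*g^3 - 10*g^2 - 3*g - 1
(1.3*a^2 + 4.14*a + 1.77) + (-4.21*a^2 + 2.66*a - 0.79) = -2.91*a^2 + 6.8*a + 0.98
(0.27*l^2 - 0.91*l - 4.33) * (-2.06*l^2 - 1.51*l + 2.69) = -0.5562*l^4 + 1.4669*l^3 + 11.0202*l^2 + 4.0904*l - 11.6477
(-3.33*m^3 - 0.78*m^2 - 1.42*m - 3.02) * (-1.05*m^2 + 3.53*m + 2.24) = 3.4965*m^5 - 10.9359*m^4 - 8.7216*m^3 - 3.5888*m^2 - 13.8414*m - 6.7648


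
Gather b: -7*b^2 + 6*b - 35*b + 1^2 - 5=-7*b^2 - 29*b - 4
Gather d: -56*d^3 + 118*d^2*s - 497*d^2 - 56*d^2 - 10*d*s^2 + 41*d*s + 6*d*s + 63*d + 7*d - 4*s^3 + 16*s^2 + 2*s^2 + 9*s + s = -56*d^3 + d^2*(118*s - 553) + d*(-10*s^2 + 47*s + 70) - 4*s^3 + 18*s^2 + 10*s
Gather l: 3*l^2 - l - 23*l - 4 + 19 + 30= 3*l^2 - 24*l + 45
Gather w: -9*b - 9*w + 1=-9*b - 9*w + 1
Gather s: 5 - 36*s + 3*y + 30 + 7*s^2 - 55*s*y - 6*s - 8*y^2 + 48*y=7*s^2 + s*(-55*y - 42) - 8*y^2 + 51*y + 35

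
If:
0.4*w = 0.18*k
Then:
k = 2.22222222222222*w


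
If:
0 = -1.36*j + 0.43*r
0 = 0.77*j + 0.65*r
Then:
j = 0.00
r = 0.00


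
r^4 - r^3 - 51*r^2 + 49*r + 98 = (r - 7)*(r - 2)*(r + 1)*(r + 7)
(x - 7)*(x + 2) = x^2 - 5*x - 14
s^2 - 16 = (s - 4)*(s + 4)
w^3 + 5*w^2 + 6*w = w*(w + 2)*(w + 3)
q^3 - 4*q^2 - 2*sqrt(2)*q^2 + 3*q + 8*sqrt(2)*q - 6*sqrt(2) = (q - 3)*(q - 1)*(q - 2*sqrt(2))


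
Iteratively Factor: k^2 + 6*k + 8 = (k + 2)*(k + 4)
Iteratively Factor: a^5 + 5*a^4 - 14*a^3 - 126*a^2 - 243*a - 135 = (a + 3)*(a^4 + 2*a^3 - 20*a^2 - 66*a - 45) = (a - 5)*(a + 3)*(a^3 + 7*a^2 + 15*a + 9) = (a - 5)*(a + 1)*(a + 3)*(a^2 + 6*a + 9) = (a - 5)*(a + 1)*(a + 3)^2*(a + 3)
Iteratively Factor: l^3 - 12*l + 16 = (l + 4)*(l^2 - 4*l + 4) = (l - 2)*(l + 4)*(l - 2)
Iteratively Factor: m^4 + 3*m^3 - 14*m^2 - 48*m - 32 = (m - 4)*(m^3 + 7*m^2 + 14*m + 8) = (m - 4)*(m + 2)*(m^2 + 5*m + 4) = (m - 4)*(m + 2)*(m + 4)*(m + 1)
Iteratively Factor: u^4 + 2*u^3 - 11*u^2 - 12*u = (u + 4)*(u^3 - 2*u^2 - 3*u) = (u - 3)*(u + 4)*(u^2 + u) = (u - 3)*(u + 1)*(u + 4)*(u)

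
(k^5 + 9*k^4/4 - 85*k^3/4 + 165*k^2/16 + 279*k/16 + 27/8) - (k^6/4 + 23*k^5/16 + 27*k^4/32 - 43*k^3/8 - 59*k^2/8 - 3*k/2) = -k^6/4 - 7*k^5/16 + 45*k^4/32 - 127*k^3/8 + 283*k^2/16 + 303*k/16 + 27/8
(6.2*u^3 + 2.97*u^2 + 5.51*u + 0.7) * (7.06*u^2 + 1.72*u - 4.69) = 43.772*u^5 + 31.6322*u^4 + 14.931*u^3 + 0.489899999999998*u^2 - 24.6379*u - 3.283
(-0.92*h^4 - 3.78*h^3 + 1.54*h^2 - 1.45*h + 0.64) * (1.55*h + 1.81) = -1.426*h^5 - 7.5242*h^4 - 4.4548*h^3 + 0.5399*h^2 - 1.6325*h + 1.1584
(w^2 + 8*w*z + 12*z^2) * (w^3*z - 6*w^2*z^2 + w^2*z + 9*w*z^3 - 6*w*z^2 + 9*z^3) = w^5*z + 2*w^4*z^2 + w^4*z - 27*w^3*z^3 + 2*w^3*z^2 - 27*w^2*z^3 + 108*w*z^5 + 108*z^5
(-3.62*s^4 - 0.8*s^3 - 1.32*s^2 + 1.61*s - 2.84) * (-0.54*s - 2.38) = 1.9548*s^5 + 9.0476*s^4 + 2.6168*s^3 + 2.2722*s^2 - 2.2982*s + 6.7592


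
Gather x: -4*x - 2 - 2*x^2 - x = -2*x^2 - 5*x - 2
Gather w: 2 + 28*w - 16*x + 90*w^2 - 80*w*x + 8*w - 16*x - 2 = 90*w^2 + w*(36 - 80*x) - 32*x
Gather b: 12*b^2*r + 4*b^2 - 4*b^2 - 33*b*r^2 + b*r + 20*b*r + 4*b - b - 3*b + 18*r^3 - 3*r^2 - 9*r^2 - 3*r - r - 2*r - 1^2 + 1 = 12*b^2*r + b*(-33*r^2 + 21*r) + 18*r^3 - 12*r^2 - 6*r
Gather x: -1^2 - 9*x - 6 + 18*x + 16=9*x + 9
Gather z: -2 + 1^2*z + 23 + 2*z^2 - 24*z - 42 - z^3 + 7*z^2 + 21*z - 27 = -z^3 + 9*z^2 - 2*z - 48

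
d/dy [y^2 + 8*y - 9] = 2*y + 8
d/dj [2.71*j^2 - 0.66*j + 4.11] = 5.42*j - 0.66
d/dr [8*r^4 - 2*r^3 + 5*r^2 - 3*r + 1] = 32*r^3 - 6*r^2 + 10*r - 3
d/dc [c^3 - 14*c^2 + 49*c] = 3*c^2 - 28*c + 49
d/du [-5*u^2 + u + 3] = 1 - 10*u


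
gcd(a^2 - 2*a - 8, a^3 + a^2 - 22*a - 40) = a + 2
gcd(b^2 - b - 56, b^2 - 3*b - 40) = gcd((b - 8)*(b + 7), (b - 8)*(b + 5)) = b - 8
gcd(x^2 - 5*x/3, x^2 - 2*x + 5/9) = x - 5/3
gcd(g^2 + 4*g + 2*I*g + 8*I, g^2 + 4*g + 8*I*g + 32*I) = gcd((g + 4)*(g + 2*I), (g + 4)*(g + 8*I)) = g + 4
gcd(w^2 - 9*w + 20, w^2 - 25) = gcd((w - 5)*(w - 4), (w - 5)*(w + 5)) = w - 5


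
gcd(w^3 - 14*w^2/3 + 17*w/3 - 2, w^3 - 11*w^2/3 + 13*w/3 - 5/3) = w - 1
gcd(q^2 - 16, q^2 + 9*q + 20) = q + 4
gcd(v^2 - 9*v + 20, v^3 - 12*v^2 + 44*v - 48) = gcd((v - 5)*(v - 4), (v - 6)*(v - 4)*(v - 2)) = v - 4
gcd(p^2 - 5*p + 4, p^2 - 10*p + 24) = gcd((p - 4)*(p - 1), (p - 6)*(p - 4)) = p - 4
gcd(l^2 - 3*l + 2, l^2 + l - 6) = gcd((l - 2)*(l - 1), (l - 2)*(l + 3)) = l - 2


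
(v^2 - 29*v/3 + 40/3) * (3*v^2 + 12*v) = 3*v^4 - 17*v^3 - 76*v^2 + 160*v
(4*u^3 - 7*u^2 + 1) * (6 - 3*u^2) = -12*u^5 + 21*u^4 + 24*u^3 - 45*u^2 + 6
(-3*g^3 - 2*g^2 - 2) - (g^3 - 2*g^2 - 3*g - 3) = -4*g^3 + 3*g + 1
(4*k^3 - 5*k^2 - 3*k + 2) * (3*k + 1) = 12*k^4 - 11*k^3 - 14*k^2 + 3*k + 2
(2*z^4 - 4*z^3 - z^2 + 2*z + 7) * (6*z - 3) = 12*z^5 - 30*z^4 + 6*z^3 + 15*z^2 + 36*z - 21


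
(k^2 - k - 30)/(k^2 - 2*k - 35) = (k - 6)/(k - 7)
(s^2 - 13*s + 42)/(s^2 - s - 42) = (s - 6)/(s + 6)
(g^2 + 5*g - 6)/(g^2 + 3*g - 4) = (g + 6)/(g + 4)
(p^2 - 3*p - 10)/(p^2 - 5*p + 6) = (p^2 - 3*p - 10)/(p^2 - 5*p + 6)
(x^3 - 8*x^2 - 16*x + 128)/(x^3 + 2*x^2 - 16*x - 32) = (x - 8)/(x + 2)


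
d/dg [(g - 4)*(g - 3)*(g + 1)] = 3*g^2 - 12*g + 5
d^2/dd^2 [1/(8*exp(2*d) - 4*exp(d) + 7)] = 4*((1 - 8*exp(d))*(8*exp(2*d) - 4*exp(d) + 7) + 8*(4*exp(d) - 1)^2*exp(d))*exp(d)/(8*exp(2*d) - 4*exp(d) + 7)^3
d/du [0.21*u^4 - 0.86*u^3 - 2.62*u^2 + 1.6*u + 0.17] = 0.84*u^3 - 2.58*u^2 - 5.24*u + 1.6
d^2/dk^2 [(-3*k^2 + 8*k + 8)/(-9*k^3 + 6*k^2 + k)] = 2*(243*k^6 - 1944*k^5 - 2511*k^4 + 3078*k^3 - 648*k^2 - 144*k - 8)/(k^3*(729*k^6 - 1458*k^5 + 729*k^4 + 108*k^3 - 81*k^2 - 18*k - 1))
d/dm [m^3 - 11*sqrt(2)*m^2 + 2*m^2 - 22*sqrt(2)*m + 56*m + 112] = 3*m^2 - 22*sqrt(2)*m + 4*m - 22*sqrt(2) + 56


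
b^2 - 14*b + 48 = (b - 8)*(b - 6)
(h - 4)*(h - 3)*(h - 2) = h^3 - 9*h^2 + 26*h - 24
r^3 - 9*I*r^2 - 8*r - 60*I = (r - 6*I)*(r - 5*I)*(r + 2*I)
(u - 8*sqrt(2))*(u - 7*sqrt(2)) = u^2 - 15*sqrt(2)*u + 112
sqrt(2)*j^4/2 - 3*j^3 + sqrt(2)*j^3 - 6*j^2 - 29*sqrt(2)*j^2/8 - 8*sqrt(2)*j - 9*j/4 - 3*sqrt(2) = (j + 1/2)*(j + 3/2)*(j - 4*sqrt(2))*(sqrt(2)*j/2 + 1)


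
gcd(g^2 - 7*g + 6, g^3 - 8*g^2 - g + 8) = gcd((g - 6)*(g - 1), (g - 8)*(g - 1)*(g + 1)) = g - 1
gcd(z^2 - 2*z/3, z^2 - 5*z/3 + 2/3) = z - 2/3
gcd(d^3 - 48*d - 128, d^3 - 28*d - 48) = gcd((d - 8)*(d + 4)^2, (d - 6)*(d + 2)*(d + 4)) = d + 4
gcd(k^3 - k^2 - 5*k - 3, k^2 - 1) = k + 1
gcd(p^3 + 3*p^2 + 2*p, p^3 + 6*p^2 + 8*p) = p^2 + 2*p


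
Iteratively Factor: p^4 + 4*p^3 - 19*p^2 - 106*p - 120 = (p + 4)*(p^3 - 19*p - 30) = (p - 5)*(p + 4)*(p^2 + 5*p + 6) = (p - 5)*(p + 3)*(p + 4)*(p + 2)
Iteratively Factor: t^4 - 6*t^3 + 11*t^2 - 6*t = (t - 3)*(t^3 - 3*t^2 + 2*t) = (t - 3)*(t - 2)*(t^2 - t) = (t - 3)*(t - 2)*(t - 1)*(t)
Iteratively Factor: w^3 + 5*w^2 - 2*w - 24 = (w - 2)*(w^2 + 7*w + 12) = (w - 2)*(w + 3)*(w + 4)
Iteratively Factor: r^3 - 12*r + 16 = (r - 2)*(r^2 + 2*r - 8) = (r - 2)*(r + 4)*(r - 2)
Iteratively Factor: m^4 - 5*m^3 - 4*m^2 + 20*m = (m + 2)*(m^3 - 7*m^2 + 10*m) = (m - 2)*(m + 2)*(m^2 - 5*m) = (m - 5)*(m - 2)*(m + 2)*(m)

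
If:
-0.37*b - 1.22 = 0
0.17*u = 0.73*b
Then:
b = -3.30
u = -14.16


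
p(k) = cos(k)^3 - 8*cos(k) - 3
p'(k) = -3*sin(k)*cos(k)^2 + 8*sin(k)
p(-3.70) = 3.17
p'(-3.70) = 3.10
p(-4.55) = -1.71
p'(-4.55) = 7.82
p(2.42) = 2.58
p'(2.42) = 4.17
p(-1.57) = -3.01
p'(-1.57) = -8.00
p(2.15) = 1.21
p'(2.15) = 5.94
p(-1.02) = -7.04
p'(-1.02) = -6.12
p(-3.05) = 3.98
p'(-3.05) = -0.46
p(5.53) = -8.45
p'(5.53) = -4.38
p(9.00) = 3.53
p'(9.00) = 2.27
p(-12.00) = -9.15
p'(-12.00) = 3.15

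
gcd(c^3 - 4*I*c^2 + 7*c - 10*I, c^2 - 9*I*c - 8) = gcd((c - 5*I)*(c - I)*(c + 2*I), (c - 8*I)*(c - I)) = c - I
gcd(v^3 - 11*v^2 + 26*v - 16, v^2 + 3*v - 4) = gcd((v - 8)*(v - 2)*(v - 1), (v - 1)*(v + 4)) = v - 1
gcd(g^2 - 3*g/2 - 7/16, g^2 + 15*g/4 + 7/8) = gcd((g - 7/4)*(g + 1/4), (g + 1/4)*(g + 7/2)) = g + 1/4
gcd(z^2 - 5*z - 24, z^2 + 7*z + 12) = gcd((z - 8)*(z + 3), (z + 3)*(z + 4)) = z + 3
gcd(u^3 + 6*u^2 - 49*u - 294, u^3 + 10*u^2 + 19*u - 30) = u + 6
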